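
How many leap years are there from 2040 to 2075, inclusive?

Multiples of 4 in [2040,2075]: 9.
Of those, multiples of 100: 0 (not leap unless ÷400).
Multiples of 400: 0.
Leap years = 9 − 0 + 0 = 9.

9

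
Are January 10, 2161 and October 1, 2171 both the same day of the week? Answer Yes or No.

From Jan 10, 2161 to Oct 1, 2171 is 3916 days.
3916 mod 7 = 3, so they are different weekdays.
(Jan 10, 2161 is a Saturday; Oct 1, 2171 is a Tuesday.)

No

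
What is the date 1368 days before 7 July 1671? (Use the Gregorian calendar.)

−365 (one year) → Jul 7, 1670 (1003 left).
−365 (one year) → Jul 7, 1669 (638 left).
−365 (one year) → Jul 7, 1668 (273 left).
−7 → Jun 30, 1668 (end of Jun, 30 days; 266 left).
−30 → May 31, 1668 (end of May, 31 days; 236 left).
−31 → Apr 30, 1668 (end of Apr, 30 days; 205 left).
−30 → Mar 31, 1668 (end of Mar, 31 days; 175 left).
−31 → Feb 29, 1668 (end of Feb, 29 days; 144 left).
−29 → Jan 31, 1668 (end of Jan, 31 days; 115 left).
−31 → Dec 31, 1667 (end of Dec, 31 days; 84 left).
−31 → Nov 30, 1667 (end of Nov, 30 days; 53 left).
−30 → Oct 31, 1667 (end of Oct, 31 days; 23 left).
−23 → Oct 8, 1667.

October 8, 1667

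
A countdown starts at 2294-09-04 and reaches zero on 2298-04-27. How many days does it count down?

1331

Sep 4, 2294 → Sep 4, 2295: 365 days.
Sep 4, 2295 → Sep 4, 2296: 366 days (Feb 29, 2296 is in that span).
Sep 4, 2296 → Sep 4, 2297: 365 days.
Sep 4, 2297 → Oct 4, 2297: 30 days (September has 30).
Oct 4, 2297 → Nov 4, 2297: 31 days (October has 31).
Nov 4, 2297 → Dec 4, 2297: 30 days (November has 30).
Dec 4, 2297 → Jan 4, 2298: 31 days (December has 31).
Jan 4, 2298 → Feb 4, 2298: 31 days (January has 31).
Feb 4, 2298 → Mar 4, 2298: 28 days (February has 28).
Mar 4, 2298 → Apr 4, 2298: 31 days (March has 31).
Apr 4, 2298 → Apr 27, 2298: 23 days.
Total: 1331 days.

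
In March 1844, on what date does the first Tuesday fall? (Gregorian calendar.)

March 1, 1844 is a Friday.
The first Tuesday is therefore March 5 (4 days later).

March 5, 1844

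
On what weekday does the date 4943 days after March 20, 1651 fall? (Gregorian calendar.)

Mar 20, 1651 is a Monday.
4943 mod 7 = 1, so 4943 days after a Monday is Monday + 1 = Tuesday.

Tuesday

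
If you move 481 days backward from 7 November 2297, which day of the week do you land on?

First find the weekday of Nov 7, 2297. Doomsday rule: the anchor day for the 2200s is Friday. For year 97: 97÷12 = 8 r 1, and 1÷4 = 0, so 8+1+0 = 9.
Friday + 9 ≡ Sunday — that's 2297's doomsday.
In November the doomsday date is Nov 7.
Nov 7 is the doomsday itself: Sunday.
481 mod 7 = 5, so 481 days before a Sunday is Sunday − 5 = Tuesday.

Tuesday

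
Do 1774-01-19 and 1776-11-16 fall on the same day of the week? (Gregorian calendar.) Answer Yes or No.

From Jan 19, 1774 to Nov 16, 1776 is 1032 days.
1032 mod 7 = 3, so they are different weekdays.
(Jan 19, 1774 is a Wednesday; Nov 16, 1776 is a Saturday.)

No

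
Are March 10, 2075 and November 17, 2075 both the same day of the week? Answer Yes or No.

Yes

From Mar 10, 2075 to Nov 17, 2075 is 252 days.
252 mod 7 = 0, so they are the same weekday.
(Mar 10, 2075 is a Sunday; Nov 17, 2075 is a Sunday.)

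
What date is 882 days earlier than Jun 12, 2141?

January 12, 2139

−365 (one year) → Jun 12, 2140 (517 left).
−366 (one year; includes Feb 29, 2140) → Jun 12, 2139 (151 left).
−12 → May 31, 2139 (end of May, 31 days; 139 left).
−31 → Apr 30, 2139 (end of Apr, 30 days; 108 left).
−30 → Mar 31, 2139 (end of Mar, 31 days; 78 left).
−31 → Feb 28, 2139 (end of Feb, 28 days; 47 left).
−28 → Jan 31, 2139 (end of Jan, 31 days; 19 left).
−19 → Jan 12, 2139.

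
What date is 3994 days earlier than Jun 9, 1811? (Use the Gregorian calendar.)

July 2, 1800

−365 (one year) → Jun 9, 1810 (3629 left).
−365 (one year) → Jun 9, 1809 (3264 left).
−365 (one year) → Jun 9, 1808 (2899 left).
−366 (one year; includes Feb 29, 1808) → Jun 9, 1807 (2533 left).
−365 (one year) → Jun 9, 1806 (2168 left).
−365 (one year) → Jun 9, 1805 (1803 left).
−365 (one year) → Jun 9, 1804 (1438 left).
−366 (one year; includes Feb 29, 1804) → Jun 9, 1803 (1072 left).
−365 (one year) → Jun 9, 1802 (707 left).
−365 (one year) → Jun 9, 1801 (342 left).
−9 → May 31, 1801 (end of May, 31 days; 333 left).
−31 → Apr 30, 1801 (end of Apr, 30 days; 302 left).
−30 → Mar 31, 1801 (end of Mar, 31 days; 272 left).
−31 → Feb 28, 1801 (end of Feb, 28 days; 241 left).
−28 → Jan 31, 1801 (end of Jan, 31 days; 213 left).
−31 → Dec 31, 1800 (end of Dec, 31 days; 182 left).
−31 → Nov 30, 1800 (end of Nov, 30 days; 151 left).
−30 → Oct 31, 1800 (end of Oct, 31 days; 121 left).
−31 → Sep 30, 1800 (end of Sep, 30 days; 90 left).
−30 → Aug 31, 1800 (end of Aug, 31 days; 60 left).
−31 → Jul 31, 1800 (end of Jul, 31 days; 29 left).
−29 → Jul 2, 1800.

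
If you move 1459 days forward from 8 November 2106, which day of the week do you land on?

Thursday

First find the weekday of Nov 8, 2106. Doomsday rule: the anchor day for the 2100s is Sunday. For year 06: 6÷12 = 0 r 6, and 6÷4 = 1, so 0+6+1 = 7.
Sunday + 7 ≡ Sunday — that's 2106's doomsday.
In November the doomsday date is Nov 7.
Nov 8 is 1 day after Nov 7; 1 mod 7 = 1, so Sunday + 1 = Monday.
1459 mod 7 = 3, so 1459 days after a Monday is Monday + 3 = Thursday.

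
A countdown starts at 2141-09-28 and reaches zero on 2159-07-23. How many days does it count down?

6507

Sep 28, 2141 → Sep 28, 2142: 365 days.
Sep 28, 2142 → Sep 28, 2143: 365 days.
Sep 28, 2143 → Sep 28, 2144: 366 days (Feb 29, 2144 is in that span).
Sep 28, 2144 → Sep 28, 2145: 365 days.
Sep 28, 2145 → Sep 28, 2146: 365 days.
Sep 28, 2146 → Sep 28, 2147: 365 days.
Sep 28, 2147 → Sep 28, 2148: 366 days (Feb 29, 2148 is in that span).
Sep 28, 2148 → Sep 28, 2149: 365 days.
Sep 28, 2149 → Sep 28, 2150: 365 days.
Sep 28, 2150 → Sep 28, 2151: 365 days.
Sep 28, 2151 → Sep 28, 2152: 366 days (Feb 29, 2152 is in that span).
Sep 28, 2152 → Sep 28, 2153: 365 days.
Sep 28, 2153 → Sep 28, 2154: 365 days.
Sep 28, 2154 → Sep 28, 2155: 365 days.
Sep 28, 2155 → Sep 28, 2156: 366 days (Feb 29, 2156 is in that span).
Sep 28, 2156 → Sep 28, 2157: 365 days.
Sep 28, 2157 → Sep 28, 2158: 365 days.
Sep 28, 2158 → Oct 28, 2158: 30 days (September has 30).
Oct 28, 2158 → Nov 28, 2158: 31 days (October has 31).
Nov 28, 2158 → Dec 28, 2158: 30 days (November has 30).
Dec 28, 2158 → Jan 28, 2159: 31 days (December has 31).
Jan 28, 2159 → Feb 28, 2159: 31 days (January has 31).
Feb 28, 2159 → Mar 28, 2159: 28 days (February has 28).
Mar 28, 2159 → Apr 28, 2159: 31 days (March has 31).
Apr 28, 2159 → May 28, 2159: 30 days (April has 30).
May 28, 2159 → Jun 28, 2159: 31 days (May has 31).
Jun 28, 2159 → Jul 23, 2159: 25 days.
Total: 6507 days.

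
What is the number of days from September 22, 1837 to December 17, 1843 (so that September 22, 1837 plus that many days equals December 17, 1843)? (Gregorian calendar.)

Sep 22, 1837 → Sep 22, 1838: 365 days.
Sep 22, 1838 → Sep 22, 1839: 365 days.
Sep 22, 1839 → Sep 22, 1840: 366 days (Feb 29, 1840 is in that span).
Sep 22, 1840 → Sep 22, 1841: 365 days.
Sep 22, 1841 → Sep 22, 1842: 365 days.
Sep 22, 1842 → Sep 22, 1843: 365 days.
Sep 22, 1843 → Oct 22, 1843: 30 days (September has 30).
Oct 22, 1843 → Nov 22, 1843: 31 days (October has 31).
Nov 22, 1843 → Dec 17, 1843: 25 days.
Total: 2277 days.

2277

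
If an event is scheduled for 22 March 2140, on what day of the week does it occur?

Doomsday rule: the anchor day for the 2100s is Sunday. For year 40: 40÷12 = 3 r 4, and 4÷4 = 1, so 3+4+1 = 8.
Sunday + 8 ≡ Monday — that's 2140's doomsday.
In March the doomsday date is Mar 14.
Mar 22 is 8 days after Mar 14; 8 mod 7 = 1, so Monday + 1 = Tuesday.

Tuesday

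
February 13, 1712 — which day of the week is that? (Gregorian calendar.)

Doomsday rule: the anchor day for the 1700s is Sunday. For year 12: 12÷12 = 1 r 0, and 0÷4 = 0, so 1+0+0 = 1.
Sunday + 1 ≡ Monday — that's 1712's doomsday.
In February the doomsday date is Feb 29 (1712 is a leap year (divisible by 4)).
Feb 13 is 16 days before Feb 29; 16 mod 7 = 2, so Monday − 2 = Saturday.

Saturday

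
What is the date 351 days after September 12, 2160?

August 29, 2161

Sep has 30 days: +19 → Oct 1, 2160 (332 left).
Oct has 31 days: +31 → Nov 1, 2160 (301 left).
Nov has 30 days: +30 → Dec 1, 2160 (271 left).
Dec has 31 days: +31 → Jan 1, 2161 (240 left).
Jan has 31 days: +31 → Feb 1, 2161 (209 left).
Feb has 28 days: +28 → Mar 1, 2161 (181 left).
Mar has 31 days: +31 → Apr 1, 2161 (150 left).
Apr has 30 days: +30 → May 1, 2161 (120 left).
May has 31 days: +31 → Jun 1, 2161 (89 left).
Jun has 30 days: +30 → Jul 1, 2161 (59 left).
Jul has 31 days: +31 → Aug 1, 2161 (28 left).
+28 → Aug 29, 2161.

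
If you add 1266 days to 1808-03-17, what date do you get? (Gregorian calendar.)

September 4, 1811

+365 (one year) → Mar 17, 1809 (901 left).
+365 (one year) → Mar 17, 1810 (536 left).
+365 (one year) → Mar 17, 1811 (171 left).
Mar has 31 days: +15 → Apr 1, 1811 (156 left).
Apr has 30 days: +30 → May 1, 1811 (126 left).
May has 31 days: +31 → Jun 1, 1811 (95 left).
Jun has 30 days: +30 → Jul 1, 1811 (65 left).
Jul has 31 days: +31 → Aug 1, 1811 (34 left).
Aug has 31 days: +31 → Sep 1, 1811 (3 left).
+3 → Sep 4, 1811.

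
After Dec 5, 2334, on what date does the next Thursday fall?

Dec 5, 2334 is a Wednesday.
From Wednesday to the next Thursday is 1 day.
Dec 5, 2334 + 1 = Dec 6, 2334.

December 6, 2334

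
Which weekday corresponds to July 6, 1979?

Doomsday rule: the anchor day for the 1900s is Wednesday. For year 79: 79÷12 = 6 r 7, and 7÷4 = 1, so 6+7+1 = 14.
Wednesday + 14 ≡ Wednesday — that's 1979's doomsday.
In July the doomsday date is Jul 11.
Jul 6 is 5 days before Jul 11; 5 mod 7 = 5, so Wednesday − 5 = Friday.

Friday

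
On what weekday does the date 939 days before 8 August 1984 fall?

Tuesday

First find the weekday of Aug 8, 1984. Doomsday rule: the anchor day for the 1900s is Wednesday. For year 84: 84÷12 = 7 r 0, and 0÷4 = 0, so 7+0+0 = 7.
Wednesday + 7 ≡ Wednesday — that's 1984's doomsday.
In August the doomsday date is Aug 8.
Aug 8 is the doomsday itself: Wednesday.
939 mod 7 = 1, so 939 days before a Wednesday is Wednesday − 1 = Tuesday.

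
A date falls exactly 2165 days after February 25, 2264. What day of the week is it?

Feb 25, 2264 is a Thursday.
2165 mod 7 = 2, so 2165 days after a Thursday is Thursday + 2 = Saturday.

Saturday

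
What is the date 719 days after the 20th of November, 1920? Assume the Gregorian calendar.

November 9, 1922

+365 (one year) → Nov 20, 1921 (354 left).
Nov has 30 days: +11 → Dec 1, 1921 (343 left).
Dec has 31 days: +31 → Jan 1, 1922 (312 left).
Jan has 31 days: +31 → Feb 1, 1922 (281 left).
Feb has 28 days: +28 → Mar 1, 1922 (253 left).
Mar has 31 days: +31 → Apr 1, 1922 (222 left).
Apr has 30 days: +30 → May 1, 1922 (192 left).
May has 31 days: +31 → Jun 1, 1922 (161 left).
Jun has 30 days: +30 → Jul 1, 1922 (131 left).
Jul has 31 days: +31 → Aug 1, 1922 (100 left).
Aug has 31 days: +31 → Sep 1, 1922 (69 left).
Sep has 30 days: +30 → Oct 1, 1922 (39 left).
Oct has 31 days: +31 → Nov 1, 1922 (8 left).
+8 → Nov 9, 1922.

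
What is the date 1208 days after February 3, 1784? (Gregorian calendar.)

+366 (one year; includes Feb 29, 1784) → Feb 3, 1785 (842 left).
+365 (one year) → Feb 3, 1786 (477 left).
+365 (one year) → Feb 3, 1787 (112 left).
Feb has 28 days: +26 → Mar 1, 1787 (86 left).
Mar has 31 days: +31 → Apr 1, 1787 (55 left).
Apr has 30 days: +30 → May 1, 1787 (25 left).
+25 → May 26, 1787.

May 26, 1787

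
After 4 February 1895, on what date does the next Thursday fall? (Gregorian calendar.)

February 7, 1895

Feb 4, 1895 is a Monday.
From Monday to the next Thursday is 3 days.
Feb 4, 1895 + 3 = Feb 7, 1895.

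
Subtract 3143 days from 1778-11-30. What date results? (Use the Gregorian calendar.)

April 23, 1770

−365 (one year) → Nov 30, 1777 (2778 left).
−365 (one year) → Nov 30, 1776 (2413 left).
−366 (one year; includes Feb 29, 1776) → Nov 30, 1775 (2047 left).
−365 (one year) → Nov 30, 1774 (1682 left).
−365 (one year) → Nov 30, 1773 (1317 left).
−365 (one year) → Nov 30, 1772 (952 left).
−366 (one year; includes Feb 29, 1772) → Nov 30, 1771 (586 left).
−365 (one year) → Nov 30, 1770 (221 left).
−30 → Oct 31, 1770 (end of Oct, 31 days; 191 left).
−31 → Sep 30, 1770 (end of Sep, 30 days; 160 left).
−30 → Aug 31, 1770 (end of Aug, 31 days; 130 left).
−31 → Jul 31, 1770 (end of Jul, 31 days; 99 left).
−31 → Jun 30, 1770 (end of Jun, 30 days; 68 left).
−30 → May 31, 1770 (end of May, 31 days; 38 left).
−31 → Apr 30, 1770 (end of Apr, 30 days; 7 left).
−7 → Apr 23, 1770.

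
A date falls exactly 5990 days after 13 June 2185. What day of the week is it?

Jun 13, 2185 is a Monday.
5990 mod 7 = 5, so 5990 days after a Monday is Monday + 5 = Saturday.

Saturday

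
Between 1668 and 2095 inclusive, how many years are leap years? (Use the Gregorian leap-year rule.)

Multiples of 4 in [1668,2095]: 107.
Of those, multiples of 100: 4 (not leap unless ÷400).
Multiples of 400: 1.
Leap years = 107 − 4 + 1 = 104.

104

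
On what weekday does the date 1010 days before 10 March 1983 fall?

Tuesday

First find the weekday of Mar 10, 1983. Doomsday rule: the anchor day for the 1900s is Wednesday. For year 83: 83÷12 = 6 r 11, and 11÷4 = 2, so 6+11+2 = 19.
Wednesday + 19 ≡ Monday — that's 1983's doomsday.
In March the doomsday date is Mar 14.
Mar 10 is 4 days before Mar 14; 4 mod 7 = 4, so Monday − 4 = Thursday.
1010 mod 7 = 2, so 1010 days before a Thursday is Thursday − 2 = Tuesday.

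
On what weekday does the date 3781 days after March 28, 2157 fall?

Tuesday

Mar 28, 2157 is a Monday.
3781 mod 7 = 1, so 3781 days after a Monday is Monday + 1 = Tuesday.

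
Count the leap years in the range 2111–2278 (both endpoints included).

41

Multiples of 4 in [2111,2278]: 42.
Of those, multiples of 100: 1 (not leap unless ÷400).
Multiples of 400: 0.
Leap years = 42 − 1 + 0 = 41.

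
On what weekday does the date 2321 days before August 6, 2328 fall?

First find the weekday of Aug 6, 2328. Doomsday rule: the anchor day for the 2300s is Wednesday. For year 28: 28÷12 = 2 r 4, and 4÷4 = 1, so 2+4+1 = 7.
Wednesday + 7 ≡ Wednesday — that's 2328's doomsday.
In August the doomsday date is Aug 8.
Aug 6 is 2 days before Aug 8; 2 mod 7 = 2, so Wednesday − 2 = Monday.
2321 mod 7 = 4, so 2321 days before a Monday is Monday − 4 = Thursday.

Thursday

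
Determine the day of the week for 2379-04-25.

Wednesday

Doomsday rule: the anchor day for the 2300s is Wednesday. For year 79: 79÷12 = 6 r 7, and 7÷4 = 1, so 6+7+1 = 14.
Wednesday + 14 ≡ Wednesday — that's 2379's doomsday.
In April the doomsday date is Apr 4.
Apr 25 is 21 days after Apr 4; 21 mod 7 = 0, so Wednesday + 0 = Wednesday.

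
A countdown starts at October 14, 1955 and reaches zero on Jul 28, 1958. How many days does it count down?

Oct 14, 1955 → Oct 14, 1956: 366 days (Feb 29, 1956 is in that span).
Oct 14, 1956 → Oct 14, 1957: 365 days.
Oct 14, 1957 → Nov 14, 1957: 31 days (October has 31).
Nov 14, 1957 → Dec 14, 1957: 30 days (November has 30).
Dec 14, 1957 → Jan 14, 1958: 31 days (December has 31).
Jan 14, 1958 → Feb 14, 1958: 31 days (January has 31).
Feb 14, 1958 → Mar 14, 1958: 28 days (February has 28).
Mar 14, 1958 → Apr 14, 1958: 31 days (March has 31).
Apr 14, 1958 → May 14, 1958: 30 days (April has 30).
May 14, 1958 → Jun 14, 1958: 31 days (May has 31).
Jun 14, 1958 → Jul 14, 1958: 30 days (June has 30).
Jul 14, 1958 → Jul 28, 1958: 14 days.
Total: 1018 days.

1018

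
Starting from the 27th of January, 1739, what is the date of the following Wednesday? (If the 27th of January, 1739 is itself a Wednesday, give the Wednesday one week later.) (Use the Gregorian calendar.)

Jan 27, 1739 is a Tuesday.
From Tuesday to the next Wednesday is 1 day.
Jan 27, 1739 + 1 = Jan 28, 1739.

January 28, 1739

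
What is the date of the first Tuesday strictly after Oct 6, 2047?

Oct 6, 2047 is a Sunday.
From Sunday to the next Tuesday is 2 days.
Oct 6, 2047 + 2 = Oct 8, 2047.

October 8, 2047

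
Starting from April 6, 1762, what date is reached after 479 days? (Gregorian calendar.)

July 29, 1763

+365 (one year) → Apr 6, 1763 (114 left).
Apr has 30 days: +25 → May 1, 1763 (89 left).
May has 31 days: +31 → Jun 1, 1763 (58 left).
Jun has 30 days: +30 → Jul 1, 1763 (28 left).
+28 → Jul 29, 1763.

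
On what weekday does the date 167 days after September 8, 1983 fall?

First find the weekday of Sep 8, 1983. Doomsday rule: the anchor day for the 1900s is Wednesday. For year 83: 83÷12 = 6 r 11, and 11÷4 = 2, so 6+11+2 = 19.
Wednesday + 19 ≡ Monday — that's 1983's doomsday.
In September the doomsday date is Sep 5.
Sep 8 is 3 days after Sep 5; 3 mod 7 = 3, so Monday + 3 = Thursday.
167 mod 7 = 6, so 167 days after a Thursday is Thursday + 6 = Wednesday.

Wednesday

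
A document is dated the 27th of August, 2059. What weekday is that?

January 1, 2059 is a Wednesday.
Jan 1, 2059 → Feb 1, 2059: 31 days (January has 31).
Feb 1, 2059 → Mar 1, 2059: 28 days (February has 28).
Mar 1, 2059 → Apr 1, 2059: 31 days (March has 31).
Apr 1, 2059 → May 1, 2059: 30 days (April has 30).
May 1, 2059 → Jun 1, 2059: 31 days (May has 31).
Jun 1, 2059 → Jul 1, 2059: 30 days (June has 30).
Jul 1, 2059 → Aug 1, 2059: 31 days (July has 31).
Aug 1, 2059 → Aug 27, 2059: 26 days.
Total: 238 days.
238 mod 7 = 0, so Wednesday + 0 = Wednesday.

Wednesday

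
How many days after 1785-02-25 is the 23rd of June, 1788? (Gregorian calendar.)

1214

Feb 25, 1785 → Feb 25, 1786: 365 days.
Feb 25, 1786 → Feb 25, 1787: 365 days.
Feb 25, 1787 → Feb 25, 1788: 365 days.
Feb 25, 1788 → Mar 25, 1788: 29 days (February has 29).
Mar 25, 1788 → Apr 25, 1788: 31 days (March has 31).
Apr 25, 1788 → May 25, 1788: 30 days (April has 30).
May 25, 1788 → Jun 23, 1788: 29 days.
Total: 1214 days.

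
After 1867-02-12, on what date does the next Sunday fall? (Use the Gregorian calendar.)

Feb 12, 1867 is a Tuesday.
From Tuesday to the next Sunday is 5 days.
Feb 12, 1867 + 5 = Feb 17, 1867.

February 17, 1867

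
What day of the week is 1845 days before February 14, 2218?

Tuesday

First find the weekday of Feb 14, 2218. Doomsday rule: the anchor day for the 2200s is Friday. For year 18: 18÷12 = 1 r 6, and 6÷4 = 1, so 1+6+1 = 8.
Friday + 8 ≡ Saturday — that's 2218's doomsday.
In February the doomsday date is Feb 28 (2218 is not a leap year).
Feb 14 is 14 days before Feb 28; 14 mod 7 = 0, so Saturday − 0 = Saturday.
1845 mod 7 = 4, so 1845 days before a Saturday is Saturday − 4 = Tuesday.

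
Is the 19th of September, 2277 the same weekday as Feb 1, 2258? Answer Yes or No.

From Feb 1, 2258 to Sep 19, 2277 is 7170 days.
7170 mod 7 = 2, so they are different weekdays.
(Feb 1, 2258 is a Monday; Sep 19, 2277 is a Wednesday.)

No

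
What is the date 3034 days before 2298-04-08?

−365 (one year) → Apr 8, 2297 (2669 left).
−365 (one year) → Apr 8, 2296 (2304 left).
−366 (one year; includes Feb 29, 2296) → Apr 8, 2295 (1938 left).
−365 (one year) → Apr 8, 2294 (1573 left).
−365 (one year) → Apr 8, 2293 (1208 left).
−365 (one year) → Apr 8, 2292 (843 left).
−366 (one year; includes Feb 29, 2292) → Apr 8, 2291 (477 left).
−365 (one year) → Apr 8, 2290 (112 left).
−8 → Mar 31, 2290 (end of Mar, 31 days; 104 left).
−31 → Feb 28, 2290 (end of Feb, 28 days; 73 left).
−28 → Jan 31, 2290 (end of Jan, 31 days; 45 left).
−31 → Dec 31, 2289 (end of Dec, 31 days; 14 left).
−14 → Dec 17, 2289.

December 17, 2289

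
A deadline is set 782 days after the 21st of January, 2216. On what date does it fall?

March 13, 2218

+366 (one year; includes Feb 29, 2216) → Jan 21, 2217 (416 left).
+365 (one year) → Jan 21, 2218 (51 left).
Jan has 31 days: +11 → Feb 1, 2218 (40 left).
Feb has 28 days: +28 → Mar 1, 2218 (12 left).
+12 → Mar 13, 2218.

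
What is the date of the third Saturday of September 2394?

September 1, 2394 is a Thursday.
The first Saturday is therefore September 3 (2 days later).
The third Saturday is 3 + 2×7 = September 17.

September 17, 2394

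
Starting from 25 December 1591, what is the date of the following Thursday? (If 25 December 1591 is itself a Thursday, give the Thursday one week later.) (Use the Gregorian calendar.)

December 26, 1591

Dec 25, 1591 is a Wednesday.
From Wednesday to the next Thursday is 1 day.
Dec 25, 1591 + 1 = Dec 26, 1591.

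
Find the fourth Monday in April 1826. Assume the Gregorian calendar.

April 1, 1826 is a Saturday.
The first Monday is therefore April 3 (2 days later).
The fourth Monday is 3 + 3×7 = April 24.

April 24, 1826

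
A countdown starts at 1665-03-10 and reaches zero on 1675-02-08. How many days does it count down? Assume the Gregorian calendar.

3622

Mar 10, 1665 → Mar 10, 1666: 365 days.
Mar 10, 1666 → Mar 10, 1667: 365 days.
Mar 10, 1667 → Mar 10, 1668: 366 days (Feb 29, 1668 is in that span).
Mar 10, 1668 → Mar 10, 1669: 365 days.
Mar 10, 1669 → Mar 10, 1670: 365 days.
Mar 10, 1670 → Mar 10, 1671: 365 days.
Mar 10, 1671 → Mar 10, 1672: 366 days (Feb 29, 1672 is in that span).
Mar 10, 1672 → Mar 10, 1673: 365 days.
Mar 10, 1673 → Mar 10, 1674: 365 days.
Mar 10, 1674 → Apr 10, 1674: 31 days (March has 31).
Apr 10, 1674 → May 10, 1674: 30 days (April has 30).
May 10, 1674 → Jun 10, 1674: 31 days (May has 31).
Jun 10, 1674 → Jul 10, 1674: 30 days (June has 30).
Jul 10, 1674 → Aug 10, 1674: 31 days (July has 31).
Aug 10, 1674 → Sep 10, 1674: 31 days (August has 31).
Sep 10, 1674 → Oct 10, 1674: 30 days (September has 30).
Oct 10, 1674 → Nov 10, 1674: 31 days (October has 31).
Nov 10, 1674 → Dec 10, 1674: 30 days (November has 30).
Dec 10, 1674 → Jan 10, 1675: 31 days (December has 31).
Jan 10, 1675 → Feb 8, 1675: 29 days.
Total: 3622 days.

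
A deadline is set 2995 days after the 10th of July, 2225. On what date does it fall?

September 21, 2233

+365 (one year) → Jul 10, 2226 (2630 left).
+365 (one year) → Jul 10, 2227 (2265 left).
+366 (one year; includes Feb 29, 2228) → Jul 10, 2228 (1899 left).
+365 (one year) → Jul 10, 2229 (1534 left).
+365 (one year) → Jul 10, 2230 (1169 left).
+365 (one year) → Jul 10, 2231 (804 left).
+366 (one year; includes Feb 29, 2232) → Jul 10, 2232 (438 left).
+365 (one year) → Jul 10, 2233 (73 left).
Jul has 31 days: +22 → Aug 1, 2233 (51 left).
Aug has 31 days: +31 → Sep 1, 2233 (20 left).
+20 → Sep 21, 2233.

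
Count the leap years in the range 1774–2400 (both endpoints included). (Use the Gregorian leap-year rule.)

152

Multiples of 4 in [1774,2400]: 157.
Of those, multiples of 100: 7 (not leap unless ÷400).
Multiples of 400: 2.
Leap years = 157 − 7 + 2 = 152.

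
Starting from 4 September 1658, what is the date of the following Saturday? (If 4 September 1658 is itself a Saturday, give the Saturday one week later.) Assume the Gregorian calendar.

Sep 4, 1658 is a Wednesday.
From Wednesday to the next Saturday is 3 days.
Sep 4, 1658 + 3 = Sep 7, 1658.

September 7, 1658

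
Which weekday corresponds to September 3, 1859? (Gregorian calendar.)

Doomsday rule: the anchor day for the 1800s is Friday. For year 59: 59÷12 = 4 r 11, and 11÷4 = 2, so 4+11+2 = 17.
Friday + 17 ≡ Monday — that's 1859's doomsday.
In September the doomsday date is Sep 5.
Sep 3 is 2 days before Sep 5; 2 mod 7 = 2, so Monday − 2 = Saturday.

Saturday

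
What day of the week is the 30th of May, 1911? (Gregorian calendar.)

Tuesday

Doomsday rule: the anchor day for the 1900s is Wednesday. For year 11: 11÷12 = 0 r 11, and 11÷4 = 2, so 0+11+2 = 13.
Wednesday + 13 ≡ Tuesday — that's 1911's doomsday.
In May the doomsday date is May 9.
May 30 is 21 days after May 9; 21 mod 7 = 0, so Tuesday + 0 = Tuesday.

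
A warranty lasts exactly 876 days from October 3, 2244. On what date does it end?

February 26, 2247

+365 (one year) → Oct 3, 2245 (511 left).
+365 (one year) → Oct 3, 2246 (146 left).
Oct has 31 days: +29 → Nov 1, 2246 (117 left).
Nov has 30 days: +30 → Dec 1, 2246 (87 left).
Dec has 31 days: +31 → Jan 1, 2247 (56 left).
Jan has 31 days: +31 → Feb 1, 2247 (25 left).
+25 → Feb 26, 2247.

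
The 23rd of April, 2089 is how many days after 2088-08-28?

Aug 28, 2088 → Sep 28, 2088: 31 days (August has 31).
Sep 28, 2088 → Oct 28, 2088: 30 days (September has 30).
Oct 28, 2088 → Nov 28, 2088: 31 days (October has 31).
Nov 28, 2088 → Dec 28, 2088: 30 days (November has 30).
Dec 28, 2088 → Jan 28, 2089: 31 days (December has 31).
Jan 28, 2089 → Feb 28, 2089: 31 days (January has 31).
Feb 28, 2089 → Mar 28, 2089: 28 days (February has 28).
Mar 28, 2089 → Apr 23, 2089: 26 days.
Total: 238 days.

238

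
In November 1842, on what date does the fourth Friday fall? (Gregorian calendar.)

November 1, 1842 is a Tuesday.
The first Friday is therefore November 4 (3 days later).
The fourth Friday is 4 + 3×7 = November 25.

November 25, 1842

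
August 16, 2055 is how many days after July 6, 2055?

Jul 6, 2055 → Aug 6, 2055: 31 days (July has 31).
Aug 6, 2055 → Aug 16, 2055: 10 days.
Total: 41 days.

41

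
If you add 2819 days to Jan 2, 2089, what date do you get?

+365 (one year) → Jan 2, 2090 (2454 left).
+365 (one year) → Jan 2, 2091 (2089 left).
+365 (one year) → Jan 2, 2092 (1724 left).
+366 (one year; includes Feb 29, 2092) → Jan 2, 2093 (1358 left).
+365 (one year) → Jan 2, 2094 (993 left).
+365 (one year) → Jan 2, 2095 (628 left).
+365 (one year) → Jan 2, 2096 (263 left).
Jan has 31 days: +30 → Feb 1, 2096 (233 left).
Feb has 29 days: +29 → Mar 1, 2096 (204 left).
Mar has 31 days: +31 → Apr 1, 2096 (173 left).
Apr has 30 days: +30 → May 1, 2096 (143 left).
May has 31 days: +31 → Jun 1, 2096 (112 left).
Jun has 30 days: +30 → Jul 1, 2096 (82 left).
Jul has 31 days: +31 → Aug 1, 2096 (51 left).
Aug has 31 days: +31 → Sep 1, 2096 (20 left).
+20 → Sep 21, 2096.

September 21, 2096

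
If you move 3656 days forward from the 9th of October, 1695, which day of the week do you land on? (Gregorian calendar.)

Tuesday

Oct 9, 1695 is a Sunday.
3656 mod 7 = 2, so 3656 days after a Sunday is Sunday + 2 = Tuesday.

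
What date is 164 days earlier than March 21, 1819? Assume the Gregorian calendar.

October 8, 1818

−21 → Feb 28, 1819 (end of Feb, 28 days; 143 left).
−28 → Jan 31, 1819 (end of Jan, 31 days; 115 left).
−31 → Dec 31, 1818 (end of Dec, 31 days; 84 left).
−31 → Nov 30, 1818 (end of Nov, 30 days; 53 left).
−30 → Oct 31, 1818 (end of Oct, 31 days; 23 left).
−23 → Oct 8, 1818.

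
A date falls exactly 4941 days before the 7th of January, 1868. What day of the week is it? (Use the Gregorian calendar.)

First find the weekday of Jan 7, 1868. Doomsday rule: the anchor day for the 1800s is Friday. For year 68: 68÷12 = 5 r 8, and 8÷4 = 2, so 5+8+2 = 15.
Friday + 15 ≡ Saturday — that's 1868's doomsday.
In January the doomsday date is Jan 4 (1868 is a leap year (divisible by 4)).
Jan 7 is 3 days after Jan 4; 3 mod 7 = 3, so Saturday + 3 = Tuesday.
4941 mod 7 = 6, so 4941 days before a Tuesday is Tuesday − 6 = Wednesday.

Wednesday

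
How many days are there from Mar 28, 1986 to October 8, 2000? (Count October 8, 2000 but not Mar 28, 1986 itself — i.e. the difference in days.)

Mar 28, 1986 → Mar 28, 1987: 365 days.
Mar 28, 1987 → Mar 28, 1988: 366 days (Feb 29, 1988 is in that span).
Mar 28, 1988 → Mar 28, 1989: 365 days.
Mar 28, 1989 → Mar 28, 1990: 365 days.
Mar 28, 1990 → Mar 28, 1991: 365 days.
Mar 28, 1991 → Mar 28, 1992: 366 days (Feb 29, 1992 is in that span).
Mar 28, 1992 → Mar 28, 1993: 365 days.
Mar 28, 1993 → Mar 28, 1994: 365 days.
Mar 28, 1994 → Mar 28, 1995: 365 days.
Mar 28, 1995 → Mar 28, 1996: 366 days (Feb 29, 1996 is in that span).
Mar 28, 1996 → Mar 28, 1997: 365 days.
Mar 28, 1997 → Mar 28, 1998: 365 days.
Mar 28, 1998 → Mar 28, 1999: 365 days.
Mar 28, 1999 → Mar 28, 2000: 366 days (Feb 29, 2000 is in that span).
Mar 28, 2000 → Apr 28, 2000: 31 days (March has 31).
Apr 28, 2000 → May 28, 2000: 30 days (April has 30).
May 28, 2000 → Jun 28, 2000: 31 days (May has 31).
Jun 28, 2000 → Jul 28, 2000: 30 days (June has 30).
Jul 28, 2000 → Aug 28, 2000: 31 days (July has 31).
Aug 28, 2000 → Sep 28, 2000: 31 days (August has 31).
Sep 28, 2000 → Oct 8, 2000: 10 days.
Total: 5308 days.

5308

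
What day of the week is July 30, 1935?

Doomsday rule: the anchor day for the 1900s is Wednesday. For year 35: 35÷12 = 2 r 11, and 11÷4 = 2, so 2+11+2 = 15.
Wednesday + 15 ≡ Thursday — that's 1935's doomsday.
In July the doomsday date is Jul 11.
Jul 30 is 19 days after Jul 11; 19 mod 7 = 5, so Thursday + 5 = Tuesday.

Tuesday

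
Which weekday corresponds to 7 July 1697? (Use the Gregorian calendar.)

Doomsday rule: the anchor day for the 1600s is Tuesday. For year 97: 97÷12 = 8 r 1, and 1÷4 = 0, so 8+1+0 = 9.
Tuesday + 9 ≡ Thursday — that's 1697's doomsday.
In July the doomsday date is Jul 11.
Jul 7 is 4 days before Jul 11; 4 mod 7 = 4, so Thursday − 4 = Sunday.

Sunday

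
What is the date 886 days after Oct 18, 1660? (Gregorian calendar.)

March 23, 1663

+365 (one year) → Oct 18, 1661 (521 left).
+365 (one year) → Oct 18, 1662 (156 left).
Oct has 31 days: +14 → Nov 1, 1662 (142 left).
Nov has 30 days: +30 → Dec 1, 1662 (112 left).
Dec has 31 days: +31 → Jan 1, 1663 (81 left).
Jan has 31 days: +31 → Feb 1, 1663 (50 left).
Feb has 28 days: +28 → Mar 1, 1663 (22 left).
+22 → Mar 23, 1663.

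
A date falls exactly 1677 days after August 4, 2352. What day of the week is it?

First find the weekday of Aug 4, 2352. Doomsday rule: the anchor day for the 2300s is Wednesday. For year 52: 52÷12 = 4 r 4, and 4÷4 = 1, so 4+4+1 = 9.
Wednesday + 9 ≡ Friday — that's 2352's doomsday.
In August the doomsday date is Aug 8.
Aug 4 is 4 days before Aug 8; 4 mod 7 = 4, so Friday − 4 = Monday.
1677 mod 7 = 4, so 1677 days after a Monday is Monday + 4 = Friday.

Friday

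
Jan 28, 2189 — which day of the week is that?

Doomsday rule: the anchor day for the 2100s is Sunday. For year 89: 89÷12 = 7 r 5, and 5÷4 = 1, so 7+5+1 = 13.
Sunday + 13 ≡ Saturday — that's 2189's doomsday.
In January the doomsday date is Jan 3 (2189 is not a leap year).
Jan 28 is 25 days after Jan 3; 25 mod 7 = 4, so Saturday + 4 = Wednesday.

Wednesday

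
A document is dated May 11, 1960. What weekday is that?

Wednesday

Doomsday rule: the anchor day for the 1900s is Wednesday. For year 60: 60÷12 = 5 r 0, and 0÷4 = 0, so 5+0+0 = 5.
Wednesday + 5 ≡ Monday — that's 1960's doomsday.
In May the doomsday date is May 9.
May 11 is 2 days after May 9; 2 mod 7 = 2, so Monday + 2 = Wednesday.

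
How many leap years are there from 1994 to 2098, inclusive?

Multiples of 4 in [1994,2098]: 26.
Of those, multiples of 100: 1 (not leap unless ÷400).
Multiples of 400: 1.
Leap years = 26 − 1 + 1 = 26.

26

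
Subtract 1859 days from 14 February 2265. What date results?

January 13, 2260

−366 (one year; includes Feb 29, 2264) → Feb 14, 2264 (1493 left).
−365 (one year) → Feb 14, 2263 (1128 left).
−365 (one year) → Feb 14, 2262 (763 left).
−365 (one year) → Feb 14, 2261 (398 left).
−14 → Jan 31, 2261 (end of Jan, 31 days; 384 left).
−31 → Dec 31, 2260 (end of Dec, 31 days; 353 left).
−31 → Nov 30, 2260 (end of Nov, 30 days; 322 left).
−30 → Oct 31, 2260 (end of Oct, 31 days; 292 left).
−31 → Sep 30, 2260 (end of Sep, 30 days; 261 left).
−30 → Aug 31, 2260 (end of Aug, 31 days; 231 left).
−31 → Jul 31, 2260 (end of Jul, 31 days; 200 left).
−31 → Jun 30, 2260 (end of Jun, 30 days; 169 left).
−30 → May 31, 2260 (end of May, 31 days; 139 left).
−31 → Apr 30, 2260 (end of Apr, 30 days; 108 left).
−30 → Mar 31, 2260 (end of Mar, 31 days; 78 left).
−31 → Feb 29, 2260 (end of Feb, 29 days; 47 left).
−29 → Jan 31, 2260 (end of Jan, 31 days; 18 left).
−18 → Jan 13, 2260.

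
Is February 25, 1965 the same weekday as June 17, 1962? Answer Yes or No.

No

From Jun 17, 1962 to Feb 25, 1965 is 984 days.
984 mod 7 = 4, so they are different weekdays.
(Jun 17, 1962 is a Sunday; Feb 25, 1965 is a Thursday.)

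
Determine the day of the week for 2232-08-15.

Wednesday

Doomsday rule: the anchor day for the 2200s is Friday. For year 32: 32÷12 = 2 r 8, and 8÷4 = 2, so 2+8+2 = 12.
Friday + 12 ≡ Wednesday — that's 2232's doomsday.
In August the doomsday date is Aug 8.
Aug 15 is 7 days after Aug 8; 7 mod 7 = 0, so Wednesday + 0 = Wednesday.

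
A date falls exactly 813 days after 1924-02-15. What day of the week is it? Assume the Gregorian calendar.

Saturday

Feb 15, 1924 is a Friday.
813 mod 7 = 1, so 813 days after a Friday is Friday + 1 = Saturday.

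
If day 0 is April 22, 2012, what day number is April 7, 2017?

1811

Apr 22, 2012 → Apr 22, 2013: 365 days.
Apr 22, 2013 → Apr 22, 2014: 365 days.
Apr 22, 2014 → Apr 22, 2015: 365 days.
Apr 22, 2015 → Apr 22, 2016: 366 days (Feb 29, 2016 is in that span).
Apr 22, 2016 → May 22, 2016: 30 days (April has 30).
May 22, 2016 → Jun 22, 2016: 31 days (May has 31).
Jun 22, 2016 → Jul 22, 2016: 30 days (June has 30).
Jul 22, 2016 → Aug 22, 2016: 31 days (July has 31).
Aug 22, 2016 → Sep 22, 2016: 31 days (August has 31).
Sep 22, 2016 → Oct 22, 2016: 30 days (September has 30).
Oct 22, 2016 → Nov 22, 2016: 31 days (October has 31).
Nov 22, 2016 → Dec 22, 2016: 30 days (November has 30).
Dec 22, 2016 → Jan 22, 2017: 31 days (December has 31).
Jan 22, 2017 → Feb 22, 2017: 31 days (January has 31).
Feb 22, 2017 → Mar 22, 2017: 28 days (February has 28).
Mar 22, 2017 → Apr 7, 2017: 16 days.
Total: 1811 days.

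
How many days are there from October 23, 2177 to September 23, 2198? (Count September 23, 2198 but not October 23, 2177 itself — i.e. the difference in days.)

Oct 23, 2177 → Oct 23, 2178: 365 days.
Oct 23, 2178 → Oct 23, 2179: 365 days.
Oct 23, 2179 → Oct 23, 2180: 366 days (Feb 29, 2180 is in that span).
Oct 23, 2180 → Oct 23, 2181: 365 days.
Oct 23, 2181 → Oct 23, 2182: 365 days.
Oct 23, 2182 → Oct 23, 2183: 365 days.
Oct 23, 2183 → Oct 23, 2184: 366 days (Feb 29, 2184 is in that span).
Oct 23, 2184 → Oct 23, 2185: 365 days.
Oct 23, 2185 → Oct 23, 2186: 365 days.
Oct 23, 2186 → Oct 23, 2187: 365 days.
Oct 23, 2187 → Oct 23, 2188: 366 days (Feb 29, 2188 is in that span).
Oct 23, 2188 → Oct 23, 2189: 365 days.
Oct 23, 2189 → Oct 23, 2190: 365 days.
Oct 23, 2190 → Oct 23, 2191: 365 days.
Oct 23, 2191 → Oct 23, 2192: 366 days (Feb 29, 2192 is in that span).
Oct 23, 2192 → Oct 23, 2193: 365 days.
Oct 23, 2193 → Oct 23, 2194: 365 days.
Oct 23, 2194 → Oct 23, 2195: 365 days.
Oct 23, 2195 → Oct 23, 2196: 366 days (Feb 29, 2196 is in that span).
Oct 23, 2196 → Oct 23, 2197: 365 days.
Oct 23, 2197 → Nov 23, 2197: 31 days (October has 31).
Nov 23, 2197 → Dec 23, 2197: 30 days (November has 30).
Dec 23, 2197 → Jan 23, 2198: 31 days (December has 31).
Jan 23, 2198 → Feb 23, 2198: 31 days (January has 31).
Feb 23, 2198 → Mar 23, 2198: 28 days (February has 28).
Mar 23, 2198 → Apr 23, 2198: 31 days (March has 31).
Apr 23, 2198 → May 23, 2198: 30 days (April has 30).
May 23, 2198 → Jun 23, 2198: 31 days (May has 31).
Jun 23, 2198 → Jul 23, 2198: 30 days (June has 30).
Jul 23, 2198 → Aug 23, 2198: 31 days (July has 31).
Aug 23, 2198 → Sep 23, 2198: 31 days.
Total: 7640 days.

7640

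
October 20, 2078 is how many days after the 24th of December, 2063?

5414

Dec 24, 2063 → Dec 24, 2064: 366 days (Feb 29, 2064 is in that span).
Dec 24, 2064 → Dec 24, 2065: 365 days.
Dec 24, 2065 → Dec 24, 2066: 365 days.
Dec 24, 2066 → Dec 24, 2067: 365 days.
Dec 24, 2067 → Dec 24, 2068: 366 days (Feb 29, 2068 is in that span).
Dec 24, 2068 → Dec 24, 2069: 365 days.
Dec 24, 2069 → Dec 24, 2070: 365 days.
Dec 24, 2070 → Dec 24, 2071: 365 days.
Dec 24, 2071 → Dec 24, 2072: 366 days (Feb 29, 2072 is in that span).
Dec 24, 2072 → Dec 24, 2073: 365 days.
Dec 24, 2073 → Dec 24, 2074: 365 days.
Dec 24, 2074 → Dec 24, 2075: 365 days.
Dec 24, 2075 → Dec 24, 2076: 366 days (Feb 29, 2076 is in that span).
Dec 24, 2076 → Dec 24, 2077: 365 days.
Dec 24, 2077 → Jan 24, 2078: 31 days (December has 31).
Jan 24, 2078 → Feb 24, 2078: 31 days (January has 31).
Feb 24, 2078 → Mar 24, 2078: 28 days (February has 28).
Mar 24, 2078 → Apr 24, 2078: 31 days (March has 31).
Apr 24, 2078 → May 24, 2078: 30 days (April has 30).
May 24, 2078 → Jun 24, 2078: 31 days (May has 31).
Jun 24, 2078 → Jul 24, 2078: 30 days (June has 30).
Jul 24, 2078 → Aug 24, 2078: 31 days (July has 31).
Aug 24, 2078 → Sep 24, 2078: 31 days (August has 31).
Sep 24, 2078 → Oct 20, 2078: 26 days.
Total: 5414 days.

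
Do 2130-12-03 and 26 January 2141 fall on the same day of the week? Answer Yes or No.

From Dec 3, 2130 to Jan 26, 2141 is 3707 days.
3707 mod 7 = 4, so they are different weekdays.
(Dec 3, 2130 is a Sunday; Jan 26, 2141 is a Thursday.)

No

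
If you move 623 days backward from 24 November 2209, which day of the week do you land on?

Friday

Nov 24, 2209 is a Friday.
623 mod 7 = 0, so 623 days before a Friday is Friday − 0 = Friday.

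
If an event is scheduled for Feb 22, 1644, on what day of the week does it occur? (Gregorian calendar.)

Monday

Doomsday rule: the anchor day for the 1600s is Tuesday. For year 44: 44÷12 = 3 r 8, and 8÷4 = 2, so 3+8+2 = 13.
Tuesday + 13 ≡ Monday — that's 1644's doomsday.
In February the doomsday date is Feb 29 (1644 is a leap year (divisible by 4)).
Feb 22 is 7 days before Feb 29; 7 mod 7 = 0, so Monday − 0 = Monday.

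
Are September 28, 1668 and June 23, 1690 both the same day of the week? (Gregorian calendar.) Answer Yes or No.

From Sep 28, 1668 to Jun 23, 1690 is 7938 days.
7938 mod 7 = 0, so they are the same weekday.
(Sep 28, 1668 is a Friday; Jun 23, 1690 is a Friday.)

Yes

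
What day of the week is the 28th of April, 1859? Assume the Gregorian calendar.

Doomsday rule: the anchor day for the 1800s is Friday. For year 59: 59÷12 = 4 r 11, and 11÷4 = 2, so 4+11+2 = 17.
Friday + 17 ≡ Monday — that's 1859's doomsday.
In April the doomsday date is Apr 4.
Apr 28 is 24 days after Apr 4; 24 mod 7 = 3, so Monday + 3 = Thursday.

Thursday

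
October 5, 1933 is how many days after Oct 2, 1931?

734

Oct 2, 1931 → Oct 2, 1932: 366 days (Feb 29, 1932 is in that span).
Oct 2, 1932 → Nov 2, 1932: 31 days (October has 31).
Nov 2, 1932 → Dec 2, 1932: 30 days (November has 30).
Dec 2, 1932 → Jan 2, 1933: 31 days (December has 31).
Jan 2, 1933 → Feb 2, 1933: 31 days (January has 31).
Feb 2, 1933 → Mar 2, 1933: 28 days (February has 28).
Mar 2, 1933 → Apr 2, 1933: 31 days (March has 31).
Apr 2, 1933 → May 2, 1933: 30 days (April has 30).
May 2, 1933 → Jun 2, 1933: 31 days (May has 31).
Jun 2, 1933 → Jul 2, 1933: 30 days (June has 30).
Jul 2, 1933 → Aug 2, 1933: 31 days (July has 31).
Aug 2, 1933 → Sep 2, 1933: 31 days (August has 31).
Sep 2, 1933 → Oct 2, 1933: 30 days (September has 30).
Oct 2, 1933 → Oct 5, 1933: 3 days.
Total: 734 days.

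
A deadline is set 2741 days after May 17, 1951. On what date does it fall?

+366 (one year; includes Feb 29, 1952) → May 17, 1952 (2375 left).
+365 (one year) → May 17, 1953 (2010 left).
+365 (one year) → May 17, 1954 (1645 left).
+365 (one year) → May 17, 1955 (1280 left).
+366 (one year; includes Feb 29, 1956) → May 17, 1956 (914 left).
+365 (one year) → May 17, 1957 (549 left).
+365 (one year) → May 17, 1958 (184 left).
May has 31 days: +15 → Jun 1, 1958 (169 left).
Jun has 30 days: +30 → Jul 1, 1958 (139 left).
Jul has 31 days: +31 → Aug 1, 1958 (108 left).
Aug has 31 days: +31 → Sep 1, 1958 (77 left).
Sep has 30 days: +30 → Oct 1, 1958 (47 left).
Oct has 31 days: +31 → Nov 1, 1958 (16 left).
+16 → Nov 17, 1958.

November 17, 1958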